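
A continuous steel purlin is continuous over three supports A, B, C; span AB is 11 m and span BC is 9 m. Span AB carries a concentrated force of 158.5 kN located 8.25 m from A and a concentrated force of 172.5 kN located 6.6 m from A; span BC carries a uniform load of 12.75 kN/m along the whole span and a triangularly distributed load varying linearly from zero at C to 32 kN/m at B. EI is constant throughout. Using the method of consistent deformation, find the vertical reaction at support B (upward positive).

Take M_B as the redundant. Released structure: two simple spans AB and BC with a hinge at B.
Rotations at B on the released spans (each span's end-slope, ×1/EI):
  span AB: point load 158.5 at a = 8.25: Pab(L + a)/(6LEI) = 1049/EI
  span AB: point load 172.5 at a = 6.6: Pab(L + a)/(6LEI) = 1336/EI
  span BC: UDL 12.75: wL³/(24EI) = 387.3/EI
  span BC: triangular load, peak 32: w₀L³/(45EI) = 518.4/EI
  relative rotation θ_0 = (2385 + 905.7)/EI = 3290/EI
A unit hogging moment at B produces rotation L₁/(3EI) + L₂/(3EI) = 6.667/EI.
Compatibility: M_B·(L₁+L₂)/(3EI) = θ_0, giving M_B = 493.6 kN·m (hogging).
Span AB, ΣM about A with M_B applied at B: R_B^{AB}·11 = 2446 + 493.6, so R_B^{AB} = 267.2 kN and R_A = 331 − 267.2 = 63.76 kN.
Span BC, ΣM about C: R_B^{BC}·9 = 1380 + 493.6, so R_B^{BC} = 208.2 kN and R_C = 258.8 − 208.2 = 50.54 kN.
R_B = 267.2 + 208.2 = 475.5 kN.

R_B = 475.5 kN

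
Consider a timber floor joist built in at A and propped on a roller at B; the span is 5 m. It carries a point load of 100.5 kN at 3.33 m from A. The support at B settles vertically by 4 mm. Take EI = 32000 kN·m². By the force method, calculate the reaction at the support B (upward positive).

R_B = 48.95 kN

Remove the prop at B; the released (primary) structure is a cantilever built in at A.
Downward deflection at the released point B due to the loads:
  point load 100.5 at a = 3.33: Pa²(3L − a)/(6EI) = 2168/EI
Flexibility coefficient — unit upward force at B: δ_{BB} = L³/(3EI) = 41.67/EI.
With EI = 32000 kN·m²: δ_0 = 0.067737 m and δ_{BB} = 0.001302 m/kN.
Compatibility — the beam at B must follow the support down by 0.004 m: δ_0 − R_B·δ_{BB} = 0.004, so R_B = (0.067737 − 0.004)/0.001302 = 48.95 kN.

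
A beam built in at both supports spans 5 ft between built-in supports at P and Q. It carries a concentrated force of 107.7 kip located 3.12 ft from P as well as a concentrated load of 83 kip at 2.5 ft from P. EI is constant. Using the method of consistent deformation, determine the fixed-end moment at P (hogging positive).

M_P = 99.38 kip·ft

Take the two fixed-end moments M_P, M_Q as redundants; the released structure is the simple span PQ.
Simple-span end rotations at P and Q under the given loads:
  at P: point load 107.7 at a = 3.12: Pab(L + b)/(6LEI) = 144.9/EI
  at Q: point load 107.7 at a = 3.12: Pab(L + a)/(6LEI) = 171/EI
  at P: point load 83 at a = 2.5: Pab(L + b)/(6LEI) = 129.7/EI
  at Q: point load 83 at a = 2.5: Pab(L + a)/(6LEI) = 129.7/EI
  θ_P0 = 274.6/EI,  θ_Q0 = 300.7/EI
Flexibility coefficients: a unit moment at one end gives L/(3EI) there and L/(6EI) at the far end, so f₁₁ = f₂₂ = 1.667/EI and f₁₂ = f₂₁ = 0.8333/EI.
Compatibility — zero rotation at each built-in end:
  1.667 M_P + 0.8333 M_Q = 274.6
  0.8333 M_P + 1.667 M_Q = 300.7
Solving the pair gives M_P = 99.38 kip·ft and M_Q = 130.7 kip·ft (hogging).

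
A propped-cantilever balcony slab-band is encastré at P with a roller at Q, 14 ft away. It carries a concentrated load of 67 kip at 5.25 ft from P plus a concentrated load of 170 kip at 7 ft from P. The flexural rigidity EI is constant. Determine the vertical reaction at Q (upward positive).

Take the reaction at Q as the redundant and release it; the primary structure is a cantilever fixed at P.
Free-end deflection of the primary structure under the applied loading (downward +):
  point load 67 at a = 5.25: Pa²(3L − a)/(6EI) = 11311/EI
  point load 170 at a = 7: Pa²(3L − a)/(6EI) = 48592/EI
  δ_0 = 59903/EI
Tip deflection under a unit load at Q: L³/(3EI) = 914.7/EI.
The prop prevents deflection at Q: R_Q = δ_0/δ_{QQ} = 59903/914.7 = 65.49 kip.

R_Q = 65.49 kip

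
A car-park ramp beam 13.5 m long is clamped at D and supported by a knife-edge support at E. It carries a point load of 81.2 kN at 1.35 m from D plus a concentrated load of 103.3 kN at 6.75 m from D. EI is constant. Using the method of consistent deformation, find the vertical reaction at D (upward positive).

Release the roller at E. Primary structure: cantilever fixed at D.
Deflection at E on the released cantilever, summing each load's contribution:
  point load 81.2 at a = 1.35: Pa²(3L − a)/(6EI) = 965.6/EI
  point load 103.3 at a = 6.75: Pa²(3L − a)/(6EI) = 26475/EI
  δ_0 = 27440/EI
Flexibility coefficient — unit upward force at E: δ_{EE} = L³/(3EI) = 820.1/EI.
The prop prevents deflection at E: R_E = δ_0/δ_{EE} = 27440/820.1 = 33.46 kN.
Vertical equilibrium: R_D = ΣP − R_E = 184.5 − 33.46 = 151 kN.

R_D = 151 kN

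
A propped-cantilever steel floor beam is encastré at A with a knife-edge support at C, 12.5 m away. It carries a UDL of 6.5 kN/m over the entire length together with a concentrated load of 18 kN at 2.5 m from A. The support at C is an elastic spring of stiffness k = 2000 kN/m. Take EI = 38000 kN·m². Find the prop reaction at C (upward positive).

R_C = 30.58 kN

Release the roller at C. Primary structure: cantilever fixed at A.
Downward deflection at the released point C due to the loads:
  UDL 6.5: wL⁴/(8EI) = 19836/EI
  point load 18 at a = 2.5: Pa²(3L − a)/(6EI) = 656.2/EI
  δ_0 = 20493/EI
Tip deflection under a unit load at C: L³/(3EI) = 651/EI.
With EI = 38000 kN·m²: δ_0 = 0.53928 m and δ_{CC} = 0.017133 m/kN.
Compatibility — the spring shortens by R_C/k under the reaction it provides: δ_0 − R_C·δ_{CC} = R_C/k. With 1/k = 0.0005 m/kN, R_C = δ_0 / (δ_{CC} + 1/k) = 0.53928 / (0.017133 + 0.0005) = 30.58 kN.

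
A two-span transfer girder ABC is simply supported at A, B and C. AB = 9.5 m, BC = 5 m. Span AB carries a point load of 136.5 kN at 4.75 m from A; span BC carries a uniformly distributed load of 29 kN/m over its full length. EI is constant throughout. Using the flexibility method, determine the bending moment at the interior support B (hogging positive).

Take M_B as the redundant. Released structure: two simple spans AB and BC with a hinge at B.
Discontinuity in slope at B on the released structure — sum the simple-span end rotations:
  span AB: point load 136.5 at a = 4.75: Pab(L + a)/(6LEI) = 769.9/EI
  span BC: UDL 29: wL³/(24EI) = 151/EI
  relative rotation θ_0 = (769.9 + 151)/EI = 921/EI
A unit hogging moment at B produces rotation L₁/(3EI) + L₂/(3EI) = 4.833/EI.
Compatibility: M_B·(L₁+L₂)/(3EI) = θ_0, giving M_B = 190.5 kN·m (hogging).

M_B = 190.5 kN·m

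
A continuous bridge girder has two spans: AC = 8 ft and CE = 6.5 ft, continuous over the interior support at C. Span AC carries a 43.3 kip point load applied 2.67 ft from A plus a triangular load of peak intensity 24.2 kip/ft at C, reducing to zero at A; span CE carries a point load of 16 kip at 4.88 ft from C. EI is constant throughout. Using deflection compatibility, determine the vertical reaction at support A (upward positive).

Release continuity at C by inserting a hinge; the redundant is the internal moment M_C. The primary structure is two simply-supported spans AC and CE.
Rotations at C on the released spans (each span's end-slope, ×1/EI):
  span AC: point load 43.3 at a = 2.67: Pab(L + a)/(6LEI) = 137/EI
  span AC: triangular load, peak 24.2: w₀L³/(45EI) = 275.3/EI
  span CE: point load 16 at a = 4.88: Pab(L + b)/(6LEI) = 26.34/EI
  relative rotation θ_0 = (412.3 + 26.34)/EI = 438.7/EI
A unit hogging moment at C produces rotation L₁/(3EI) + L₂/(3EI) = 4.833/EI.
Slope continuity at C: θ_0 = M_C·4.833/EI, so M_C = 438.7/4.833 = 90.76 kip·ft (hogging).
Span AC, ΣM about A with M_C applied at C: R_C^{AC}·8 = 631.9 + 90.76, so R_C^{AC} = 90.33 kip and R_A = 140.1 − 90.33 = 49.77 kip.

R_A = 49.77 kip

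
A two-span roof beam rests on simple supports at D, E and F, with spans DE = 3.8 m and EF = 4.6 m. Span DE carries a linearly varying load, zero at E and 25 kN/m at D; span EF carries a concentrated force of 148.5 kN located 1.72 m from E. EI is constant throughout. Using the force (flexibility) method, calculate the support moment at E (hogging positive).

Release continuity at E by inserting a hinge; the redundant is the internal moment M_E. The primary structure is two simply-supported spans DE and EF.
Discontinuity in slope at E on the released structure — sum the simple-span end rotations:
  span DE: triangular load, peak 25: 7w₀L³/(360EI) = 26.67/EI
  span EF: point load 148.5 at a = 1.72: Pab(L + b)/(6LEI) = 199.4/EI
  relative rotation θ_0 = (26.67 + 199.4)/EI = 226/EI
A unit hogging moment at E produces rotation L₁/(3EI) + L₂/(3EI) = 2.8/EI.
Slope continuity at E: θ_0 = M_E·2.8/EI, so M_E = 226/2.8 = 80.73 kN·m (hogging).

M_E = 80.73 kN·m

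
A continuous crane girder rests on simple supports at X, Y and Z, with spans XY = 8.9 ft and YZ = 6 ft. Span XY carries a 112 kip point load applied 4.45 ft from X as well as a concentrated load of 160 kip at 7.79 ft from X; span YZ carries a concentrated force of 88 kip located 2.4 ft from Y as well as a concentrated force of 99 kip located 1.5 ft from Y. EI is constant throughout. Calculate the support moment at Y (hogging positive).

M_Y = 278.8 kip·ft

Take M_Y as the redundant. Released structure: two simple spans XY and YZ with a hinge at Y.
End slopes at the hinge Y, treating each span as simply supported:
  span XY: point load 112 at a = 4.45: Pab(L + a)/(6LEI) = 554.5/EI
  span XY: point load 160 at a = 7.79: Pab(L + a)/(6LEI) = 432.4/EI
  span YZ: point load 88 at a = 2.4: Pab(L + b)/(6LEI) = 202.8/EI
  span YZ: point load 99 at a = 1.5: Pab(L + b)/(6LEI) = 194.9/EI
  relative rotation θ_0 = (986.9 + 397.7)/EI = 1385/EI
A unit hogging moment at Y produces rotation L₁/(3EI) + L₂/(3EI) = 4.967/EI.
Compatibility: M_Y·(L₁+L₂)/(3EI) = θ_0, giving M_Y = 278.8 kip·ft (hogging).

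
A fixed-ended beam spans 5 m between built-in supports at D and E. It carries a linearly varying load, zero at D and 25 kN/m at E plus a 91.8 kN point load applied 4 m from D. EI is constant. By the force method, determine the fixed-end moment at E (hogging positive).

Release both end moments; the primary structure is a simply-supported span DE with redundants M_D and M_E.
On the primary (simply-supported) span, the end slopes from the loading are:
  at D: triangular load, peak 25: 7w₀L³/(360EI) = 60.76/EI
  at E: triangular load, peak 25: w₀L³/(45EI) = 69.44/EI
  at D: point load 91.8 at a = 4: Pab(L + b)/(6LEI) = 73.44/EI
  at E: point load 91.8 at a = 4: Pab(L + a)/(6LEI) = 110.2/EI
  θ_D0 = 134.2/EI,  θ_E0 = 179.6/EI
Flexibility coefficients: a unit moment at one end gives L/(3EI) there and L/(6EI) at the far end, so f₁₁ = f₂₂ = 1.667/EI and f₁₂ = f₂₁ = 0.8333/EI.
Compatibility — zero rotation at each built-in end:
  1.667 M_D + 0.8333 M_E = 134.2
  0.8333 M_D + 1.667 M_E = 179.6
Solving the pair gives M_D = 35.52 kN·m and M_E = 90 kN·m (hogging).

M_E = 90 kN·m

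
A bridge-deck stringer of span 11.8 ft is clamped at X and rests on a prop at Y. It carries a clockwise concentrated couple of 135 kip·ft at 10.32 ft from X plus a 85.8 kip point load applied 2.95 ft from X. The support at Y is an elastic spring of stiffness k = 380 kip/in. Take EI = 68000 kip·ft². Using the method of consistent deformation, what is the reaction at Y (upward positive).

Remove the prop at Y; the released (primary) structure is a cantilever built in at X.
Downward deflection at the released point Y due to the loads:
  clockwise couple 135 at a = 10.32: M₀a(2L − a)/(2EI) = 9251/EI
  point load 85.8 at a = 2.95: Pa²(3L − a)/(6EI) = 4038/EI
  δ_0 = 13289/EI
Tip deflection under a unit load at Y: L³/(3EI) = 547.7/EI.
With EI = 68000 kip·ft²: δ_0 = 0.19543 ft and δ_{YY} = 0.008054 ft/kip.
Compatibility — the spring shortens by R_Y/k under the reaction it provides: δ_0 − R_Y·δ_{YY} = R_Y/k. With 1/k = 1/(380×12) ft/kip = 0.000219 ft/kip, R_Y = δ_0 / (δ_{YY} + 1/k) = 0.19543 / (0.008054 + 0.000219) = 23.62 kip.

R_Y = 23.62 kip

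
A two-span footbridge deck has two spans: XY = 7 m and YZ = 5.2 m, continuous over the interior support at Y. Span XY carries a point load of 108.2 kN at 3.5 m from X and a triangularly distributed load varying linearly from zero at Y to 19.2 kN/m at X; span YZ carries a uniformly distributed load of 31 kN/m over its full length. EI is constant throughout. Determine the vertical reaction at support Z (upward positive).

Release continuity at Y by inserting a hinge; the redundant is the internal moment M_Y. The primary structure is two simply-supported spans XY and YZ.
End slopes at the hinge Y, treating each span as simply supported:
  span XY: point load 108.2 at a = 3.5: Pab(L + a)/(6LEI) = 331.4/EI
  span XY: triangular load, peak 19.2: 7w₀L³/(360EI) = 128.1/EI
  span YZ: UDL 31: wL³/(24EI) = 181.6/EI
  relative rotation θ_0 = (459.4 + 181.6)/EI = 641/EI
A unit hogging moment at Y produces rotation L₁/(3EI) + L₂/(3EI) = 4.067/EI.
Slope continuity at Y: θ_0 = M_Y·4.067/EI, so M_Y = 641/4.067 = 157.6 kN·m (hogging).
Span YZ, ΣM about Z: R_Y^{YZ}·5.2 = 419.1 + 157.6, so R_Y^{YZ} = 110.9 kN and R_Z = 161.2 − 110.9 = 50.29 kN.

R_Z = 50.29 kN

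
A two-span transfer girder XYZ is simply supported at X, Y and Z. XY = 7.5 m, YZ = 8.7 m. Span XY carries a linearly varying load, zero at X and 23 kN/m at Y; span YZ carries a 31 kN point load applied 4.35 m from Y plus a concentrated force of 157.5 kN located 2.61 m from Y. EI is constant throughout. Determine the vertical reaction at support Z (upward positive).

Take M_Y as the redundant. Released structure: two simple spans XY and YZ with a hinge at Y.
End slopes at the hinge Y, treating each span as simply supported:
  span XY: triangular load, peak 23: w₀L³/(45EI) = 215.6/EI
  span YZ: point load 31 at a = 4.35: Pab(L + b)/(6LEI) = 146.6/EI
  span YZ: point load 157.5 at a = 2.61: Pab(L + b)/(6LEI) = 709.3/EI
  relative rotation θ_0 = (215.6 + 856)/EI = 1072/EI
A unit hogging moment at Y produces rotation L₁/(3EI) + L₂/(3EI) = 5.4/EI.
Compatibility: M_Y·(L₁+L₂)/(3EI) = θ_0, giving M_Y = 198.4 kN·m (hogging).
Span YZ, ΣM about Z: R_Y^{YZ}·8.7 = 1094 + 198.4, so R_Y^{YZ} = 148.6 kN and R_Z = 188.5 − 148.6 = 39.94 kN.

R_Z = 39.94 kN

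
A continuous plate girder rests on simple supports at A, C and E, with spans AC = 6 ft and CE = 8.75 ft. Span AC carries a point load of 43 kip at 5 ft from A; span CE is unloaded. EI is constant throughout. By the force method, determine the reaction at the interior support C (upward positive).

R_C = 39.59 kip

Release continuity at C by inserting a hinge; the redundant is the internal moment M_C. The primary structure is two simply-supported spans AC and CE.
Rotations at C on the released spans (each span's end-slope, ×1/EI):
  span AC: point load 43 at a = 5: Pab(L + a)/(6LEI) = 65.69/EI
  relative rotation θ_0 = (65.69 + 0)/EI = 65.69/EI
A unit hogging moment at C produces rotation L₁/(3EI) + L₂/(3EI) = 4.917/EI.
Slope continuity at C: θ_0 = M_C·4.917/EI, so M_C = 65.69/4.917 = 13.36 kip·ft (hogging).
Span AC, ΣM about A with M_C applied at C: R_C^{AC}·6 = 215 + 13.36, so R_C^{AC} = 38.06 kip and R_A = 43 − 38.06 = 4.94 kip.
Span CE, ΣM about E: R_C^{CE}·8.75 = 0 + 13.36, so R_C^{CE} = 1.527 kip and R_E = 0 − 1.527 = -1.527 kip.
R_C = 38.06 + 1.527 = 39.59 kip.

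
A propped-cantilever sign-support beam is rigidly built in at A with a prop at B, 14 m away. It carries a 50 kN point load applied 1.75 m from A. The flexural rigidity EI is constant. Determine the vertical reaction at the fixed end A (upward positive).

R_A = 48.88 kN

Take the reaction at B as the redundant and release it; the primary structure is a cantilever fixed at A.
Deflection at B on the released cantilever, summing each load's contribution:
  point load 50 at a = 1.75: Pa²(3L − a)/(6EI) = 1027/EI
Flexibility coefficient — unit upward force at B: δ_{BB} = L³/(3EI) = 914.7/EI.
Compatibility at B: δ_0 − R_B·δ_{BB} = 0, so R_B = 1027/914.7 = 1.123 kN.
Vertical equilibrium: R_A = ΣP − R_B = 50 − 1.123 = 48.88 kN.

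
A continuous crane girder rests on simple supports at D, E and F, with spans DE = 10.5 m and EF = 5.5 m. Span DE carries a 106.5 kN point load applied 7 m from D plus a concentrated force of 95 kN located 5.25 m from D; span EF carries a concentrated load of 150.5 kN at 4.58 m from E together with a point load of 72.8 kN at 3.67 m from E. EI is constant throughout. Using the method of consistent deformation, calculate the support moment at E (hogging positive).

M_E = 302.1 kN·m

Take M_E as the redundant. Released structure: two simple spans DE and EF with a hinge at E.
Rotations at E on the released spans (each span's end-slope, ×1/EI):
  span DE: point load 106.5 at a = 7: Pab(L + a)/(6LEI) = 724.8/EI
  span DE: point load 95 at a = 5.25: Pab(L + a)/(6LEI) = 654.6/EI
  span EF: point load 150.5 at a = 4.58: Pab(L + b)/(6LEI) = 123.4/EI
  span EF: point load 72.8 at a = 3.67: Pab(L + b)/(6LEI) = 108.6/EI
  relative rotation θ_0 = (1379 + 232)/EI = 1611/EI
A unit hogging moment at E produces rotation L₁/(3EI) + L₂/(3EI) = 5.333/EI.
Slope continuity at E: θ_0 = M_E·5.333/EI, so M_E = 1611/5.333 = 302.1 kN·m (hogging).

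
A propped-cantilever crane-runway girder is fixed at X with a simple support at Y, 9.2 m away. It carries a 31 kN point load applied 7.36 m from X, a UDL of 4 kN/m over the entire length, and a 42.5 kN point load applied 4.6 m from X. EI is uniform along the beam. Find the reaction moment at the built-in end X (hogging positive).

Release the roller at Y. Primary structure: cantilever fixed at X.
Primary-structure tip deflection at Y by superposition:
  point load 31 at a = 7.36: Pa²(3L − a)/(6EI) = 5665/EI
  UDL 4: wL⁴/(8EI) = 3582/EI
  point load 42.5 at a = 4.6: Pa²(3L − a)/(6EI) = 3447/EI
  δ_0 = 12694/EI
Tip deflection under a unit load at Y: L³/(3EI) = 259.6/EI.
The prop prevents deflection at Y: R_Y = δ_0/δ_{YY} = 12694/259.6 = 48.91 kN.
Moment equilibrium about X: M_X = Σ(load moments about X) − R_Y·L = 592.9 − 48.91×9.2 = 143 kN·m.

M_X = 143 kN·m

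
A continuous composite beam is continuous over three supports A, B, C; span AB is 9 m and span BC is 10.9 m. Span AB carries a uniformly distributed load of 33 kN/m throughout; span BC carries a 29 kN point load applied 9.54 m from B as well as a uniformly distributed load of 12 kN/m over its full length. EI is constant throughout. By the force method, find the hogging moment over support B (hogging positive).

M_B = 259.4 kN·m

Take M_B as the redundant. Released structure: two simple spans AB and BC with a hinge at B.
Discontinuity in slope at B on the released structure — sum the simple-span end rotations:
  span AB: UDL 33: wL³/(24EI) = 1002/EI
  span BC: point load 29 at a = 9.54: Pab(L + b)/(6LEI) = 70.53/EI
  span BC: UDL 12: wL³/(24EI) = 647.5/EI
  relative rotation θ_0 = (1002 + 718)/EI = 1720/EI
A unit hogging moment at B produces rotation L₁/(3EI) + L₂/(3EI) = 6.633/EI.
Compatibility: M_B·(L₁+L₂)/(3EI) = θ_0, giving M_B = 259.4 kN·m (hogging).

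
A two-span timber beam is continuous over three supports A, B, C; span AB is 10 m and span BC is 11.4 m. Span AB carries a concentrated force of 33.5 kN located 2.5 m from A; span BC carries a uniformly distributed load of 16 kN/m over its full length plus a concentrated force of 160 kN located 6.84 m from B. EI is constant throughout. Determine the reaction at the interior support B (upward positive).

Release continuity at B by inserting a hinge; the redundant is the internal moment M_B. The primary structure is two simply-supported spans AB and BC.
End slopes at the hinge B, treating each span as simply supported:
  span AB: point load 33.5 at a = 2.5: Pab(L + a)/(6LEI) = 130.9/EI
  span BC: UDL 16: wL³/(24EI) = 987.7/EI
  span BC: point load 160 at a = 6.84: Pab(L + b)/(6LEI) = 1164/EI
  relative rotation θ_0 = (130.9 + 2152)/EI = 2283/EI
A unit hogging moment at B produces rotation L₁/(3EI) + L₂/(3EI) = 7.133/EI.
Compatibility: M_B·(L₁+L₂)/(3EI) = θ_0, giving M_B = 320 kN·m (hogging).
Span AB, ΣM about A with M_B applied at B: R_B^{AB}·10 = 83.75 + 320, so R_B^{AB} = 40.38 kN and R_A = 33.5 − 40.38 = -6.88 kN.
Span BC, ΣM about C: R_B^{BC}·11.4 = 1769 + 320, so R_B^{BC} = 183.3 kN and R_C = 342.4 − 183.3 = 159.1 kN.
R_B = 40.38 + 183.3 = 223.7 kN.

R_B = 223.7 kN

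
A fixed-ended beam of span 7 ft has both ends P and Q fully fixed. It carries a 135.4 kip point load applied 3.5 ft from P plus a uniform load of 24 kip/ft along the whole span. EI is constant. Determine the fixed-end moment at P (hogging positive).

M_P = 216.5 kip·ft

Take the two fixed-end moments M_P, M_Q as redundants; the released structure is the simple span PQ.
Simple-span end rotations at P and Q under the given loads:
  at P: point load 135.4 at a = 3.5: Pab(L + b)/(6LEI) = 414.7/EI
  at Q: point load 135.4 at a = 3.5: Pab(L + a)/(6LEI) = 414.7/EI
  at P: UDL 24: wL³/(24EI) = 343/EI
  at Q: UDL 24: wL³/(24EI) = 343/EI
  θ_P0 = 757.7/EI,  θ_Q0 = 757.7/EI
Flexibility coefficients: a unit moment at one end gives L/(3EI) there and L/(6EI) at the far end, so f₁₁ = f₂₂ = 2.333/EI and f₁₂ = f₂₁ = 1.167/EI.
Compatibility — zero rotation at each built-in end:
  2.333 M_P + 1.167 M_Q = 757.7
  1.167 M_P + 2.333 M_Q = 757.7
Solving the pair gives M_P = 216.5 kip·ft and M_Q = 216.5 kip·ft (hogging).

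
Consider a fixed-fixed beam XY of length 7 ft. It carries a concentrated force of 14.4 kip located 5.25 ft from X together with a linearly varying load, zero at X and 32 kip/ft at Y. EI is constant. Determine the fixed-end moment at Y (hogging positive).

M_Y = 92.58 kip·ft

Take the two fixed-end moments M_X, M_Y as redundants; the released structure is the simple span XY.
End rotations of the released simple span under the applied load (×1/EI):
  at X: point load 14.4 at a = 5.25: Pab(L + b)/(6LEI) = 27.56/EI
  at Y: point load 14.4 at a = 5.25: Pab(L + a)/(6LEI) = 38.59/EI
  at X: triangular load, peak 32: 7w₀L³/(360EI) = 213.4/EI
  at Y: triangular load, peak 32: w₀L³/(45EI) = 243.9/EI
  θ_X0 = 241/EI,  θ_Y0 = 282.5/EI
Flexibility coefficients: a unit moment at one end gives L/(3EI) there and L/(6EI) at the far end, so f₁₁ = f₂₂ = 2.333/EI and f₁₂ = f₂₁ = 1.167/EI.
Compatibility — zero rotation at each built-in end:
  2.333 M_X + 1.167 M_Y = 241
  1.167 M_X + 2.333 M_Y = 282.5
Solving the pair gives M_X = 56.99 kip·ft and M_Y = 92.58 kip·ft (hogging).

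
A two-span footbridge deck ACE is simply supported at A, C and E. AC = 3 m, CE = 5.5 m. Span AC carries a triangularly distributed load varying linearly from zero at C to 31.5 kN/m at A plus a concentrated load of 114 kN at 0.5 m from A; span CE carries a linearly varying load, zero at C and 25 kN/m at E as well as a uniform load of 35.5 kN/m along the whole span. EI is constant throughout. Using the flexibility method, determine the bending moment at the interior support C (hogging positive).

M_C = 131 kN·m

Insert a hinge at C; M_C is the redundant, and each span becomes simply supported.
Rotations at C on the released spans (each span's end-slope, ×1/EI):
  span AC: triangular load, peak 31.5: 7w₀L³/(360EI) = 16.54/EI
  span AC: point load 114 at a = 0.5: Pab(L + a)/(6LEI) = 27.71/EI
  span CE: triangular load, peak 25: 7w₀L³/(360EI) = 80.88/EI
  span CE: UDL 35.5: wL³/(24EI) = 246.1/EI
  relative rotation θ_0 = (44.25 + 327)/EI = 371.2/EI
A unit hogging moment at C produces rotation L₁/(3EI) + L₂/(3EI) = 2.833/EI.
Slope continuity at C: θ_0 = M_C·2.833/EI, so M_C = 371.2/2.833 = 131 kN·m (hogging).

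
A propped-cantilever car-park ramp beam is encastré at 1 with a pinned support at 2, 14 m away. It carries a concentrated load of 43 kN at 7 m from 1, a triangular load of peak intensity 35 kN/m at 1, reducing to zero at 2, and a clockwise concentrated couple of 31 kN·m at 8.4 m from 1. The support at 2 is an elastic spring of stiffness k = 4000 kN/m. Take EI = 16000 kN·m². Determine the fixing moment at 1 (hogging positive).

M_1 = 566.1 kN·m

Choose R_2 as the redundant. The primary structure is the cantilever fixed at 1.
Primary-structure tip deflection at 2 by superposition:
  point load 43 at a = 7: Pa²(3L − a)/(6EI) = 12291/EI
  triangular load, peak 35 at the fixed end: w₀L⁴/(30EI) = 44819/EI
  clockwise couple 31 at a = 8.4: M₀a(2L − a)/(2EI) = 2552/EI
  δ_0 = 59661/EI
Tip deflection under a unit load at 2: L³/(3EI) = 914.7/EI.
With EI = 16000 kN·m²: δ_0 = 3.7288 m and δ_{22} = 0.057167 m/kN.
Compatibility — the spring shortens by R_2/k under the reaction it provides: δ_0 − R_2·δ_{22} = R_2/k. With 1/k = 0.00025 m/kN, R_2 = δ_0 / (δ_{22} + 1/k) = 3.7288 / (0.057167 + 0.00025) = 64.94 kN.
Moment equilibrium about 1: M_1 = Σ(load moments about 1) − R_2·L = 1475 − 64.94×14 = 566.1 kN·m.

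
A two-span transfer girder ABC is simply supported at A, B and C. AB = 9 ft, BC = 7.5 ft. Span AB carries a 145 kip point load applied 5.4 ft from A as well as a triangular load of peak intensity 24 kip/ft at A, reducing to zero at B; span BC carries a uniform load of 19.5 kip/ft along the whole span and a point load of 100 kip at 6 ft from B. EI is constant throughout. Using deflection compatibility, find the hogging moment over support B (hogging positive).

M_B = 293.6 kip·ft

Insert a hinge at B; M_B is the redundant, and each span becomes simply supported.
Discontinuity in slope at B on the released structure — sum the simple-span end rotations:
  span AB: point load 145 at a = 5.4: Pab(L + a)/(6LEI) = 751.7/EI
  span AB: triangular load, peak 24: 7w₀L³/(360EI) = 340.2/EI
  span BC: UDL 19.5: wL³/(24EI) = 342.8/EI
  span BC: point load 100 at a = 6: Pab(L + b)/(6LEI) = 180/EI
  relative rotation θ_0 = (1092 + 522.8)/EI = 1615/EI
A unit hogging moment at B produces rotation L₁/(3EI) + L₂/(3EI) = 5.5/EI.
Slope continuity at B: θ_0 = M_B·5.5/EI, so M_B = 1615/5.5 = 293.6 kip·ft (hogging).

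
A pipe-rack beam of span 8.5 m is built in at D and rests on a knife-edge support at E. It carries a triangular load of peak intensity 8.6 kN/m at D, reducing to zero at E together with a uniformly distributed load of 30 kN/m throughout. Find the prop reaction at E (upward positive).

Release the roller at E. Primary structure: cantilever fixed at D.
Downward deflection at the released point E due to the loads:
  triangular load, peak 8.6 at the fixed end: w₀L⁴/(30EI) = 1496/EI
  UDL 30: wL⁴/(8EI) = 19575/EI
  δ_0 = 21072/EI
Tip deflection under a unit load at E: L³/(3EI) = 204.7/EI.
Compatibility at E: δ_0 − R_E·δ_{EE} = 0, so R_E = 21072/204.7 = 102.9 kN.

R_E = 102.9 kN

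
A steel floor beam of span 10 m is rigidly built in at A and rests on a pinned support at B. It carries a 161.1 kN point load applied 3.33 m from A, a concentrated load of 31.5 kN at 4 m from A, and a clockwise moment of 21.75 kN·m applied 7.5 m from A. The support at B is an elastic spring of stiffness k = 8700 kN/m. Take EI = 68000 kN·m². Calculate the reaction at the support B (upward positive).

Choose R_B as the redundant. The primary structure is the cantilever fixed at A.
Deflection at B on the released cantilever, summing each load's contribution:
  point load 161.1 at a = 3.33: Pa²(3L − a)/(6EI) = 7941/EI
  point load 31.5 at a = 4: Pa²(3L − a)/(6EI) = 2184/EI
  clockwise couple 21.75 at a = 7.5: M₀a(2L − a)/(2EI) = 1020/EI
  δ_0 = 11144/EI
Tip deflection under a unit load at B: L³/(3EI) = 333.3/EI.
With EI = 68000 kN·m²: δ_0 = 0.16388 m and δ_{BB} = 0.004902 m/kN.
Compatibility — the spring shortens by R_B/k under the reaction it provides: δ_0 − R_B·δ_{BB} = R_B/k. With 1/k = 0.000115 m/kN, R_B = δ_0 / (δ_{BB} + 1/k) = 0.16388 / (0.004902 + 0.000115) = 32.67 kN.

R_B = 32.67 kN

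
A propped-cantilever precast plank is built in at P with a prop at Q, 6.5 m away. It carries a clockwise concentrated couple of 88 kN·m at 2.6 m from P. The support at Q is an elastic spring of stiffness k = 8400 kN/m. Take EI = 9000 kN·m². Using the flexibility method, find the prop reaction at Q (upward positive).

R_Q = 12.85 kN

Choose R_Q as the redundant. The primary structure is the cantilever fixed at P.
Deflection at Q on the released cantilever, summing each load's contribution:
  clockwise couple 88 at a = 2.6: M₀a(2L − a)/(2EI) = 1190/EI
Flexibility coefficient — unit upward force at Q: δ_{QQ} = L³/(3EI) = 91.54/EI.
With EI = 9000 kN·m²: δ_0 = 0.1322 m and δ_{QQ} = 0.010171 m/kN.
Compatibility — the spring shortens by R_Q/k under the reaction it provides: δ_0 − R_Q·δ_{QQ} = R_Q/k. With 1/k = 0.000119 m/kN, R_Q = δ_0 / (δ_{QQ} + 1/k) = 0.1322 / (0.010171 + 0.000119) = 12.85 kN.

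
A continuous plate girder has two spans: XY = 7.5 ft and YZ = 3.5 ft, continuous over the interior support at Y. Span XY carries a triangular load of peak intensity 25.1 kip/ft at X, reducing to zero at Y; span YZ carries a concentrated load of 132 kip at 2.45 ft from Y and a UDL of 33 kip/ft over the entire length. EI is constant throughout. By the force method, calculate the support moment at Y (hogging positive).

Release continuity at Y by inserting a hinge; the redundant is the internal moment M_Y. The primary structure is two simply-supported spans XY and YZ.
End slopes at the hinge Y, treating each span as simply supported:
  span XY: triangular load, peak 25.1: 7w₀L³/(360EI) = 205.9/EI
  span YZ: point load 132 at a = 2.45: Pab(L + b)/(6LEI) = 73.57/EI
  span YZ: UDL 33: wL³/(24EI) = 58.95/EI
  relative rotation θ_0 = (205.9 + 132.5)/EI = 338.4/EI
A unit hogging moment at Y produces rotation L₁/(3EI) + L₂/(3EI) = 3.667/EI.
Compatibility: M_Y·(L₁+L₂)/(3EI) = θ_0, giving M_Y = 92.3 kip·ft (hogging).

M_Y = 92.3 kip·ft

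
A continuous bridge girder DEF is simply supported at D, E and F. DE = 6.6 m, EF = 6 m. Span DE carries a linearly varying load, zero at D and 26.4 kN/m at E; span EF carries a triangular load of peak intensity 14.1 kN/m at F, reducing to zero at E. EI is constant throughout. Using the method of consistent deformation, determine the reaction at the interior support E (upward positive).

R_E = 89.44 kN

Release continuity at E by inserting a hinge; the redundant is the internal moment M_E. The primary structure is two simply-supported spans DE and EF.
Discontinuity in slope at E on the released structure — sum the simple-span end rotations:
  span DE: triangular load, peak 26.4: w₀L³/(45EI) = 168.7/EI
  span EF: triangular load, peak 14.1: 7w₀L³/(360EI) = 59.22/EI
  relative rotation θ_0 = (168.7 + 59.22)/EI = 227.9/EI
A unit hogging moment at E produces rotation L₁/(3EI) + L₂/(3EI) = 4.2/EI.
Slope continuity at E: θ_0 = M_E·4.2/EI, so M_E = 227.9/4.2 = 54.26 kN·m (hogging).
Span DE, ΣM about D with M_E applied at E: R_E^{DE}·6.6 = 383.3 + 54.26, so R_E^{DE} = 66.3 kN and R_D = 87.12 − 66.3 = 20.82 kN.
Span EF, ΣM about F: R_E^{EF}·6 = 84.6 + 54.26, so R_E^{EF} = 23.14 kN and R_F = 42.3 − 23.14 = 19.16 kN.
R_E = 66.3 + 23.14 = 89.44 kN.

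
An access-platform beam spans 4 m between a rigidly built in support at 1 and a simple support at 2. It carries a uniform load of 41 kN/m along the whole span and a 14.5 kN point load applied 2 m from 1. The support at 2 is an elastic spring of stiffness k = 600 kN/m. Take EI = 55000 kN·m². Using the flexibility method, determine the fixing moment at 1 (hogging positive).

M_1 = 307.1 kN·m

Release the roller at 2. Primary structure: cantilever fixed at 1.
Primary-structure tip deflection at 2 by superposition:
  UDL 41: wL⁴/(8EI) = 1312/EI
  point load 14.5 at a = 2: Pa²(3L − a)/(6EI) = 96.67/EI
  δ_0 = 1409/EI
Flexibility coefficient — unit upward force at 2: δ_{22} = L³/(3EI) = 21.33/EI.
With EI = 55000 kN·m²: δ_0 = 0.025612 m and δ_{22} = 0.000388 m/kN.
Compatibility — the spring shortens by R_2/k under the reaction it provides: δ_0 − R_2·δ_{22} = R_2/k. With 1/k = 0.001667 m/kN, R_2 = δ_0 / (δ_{22} + 1/k) = 0.025612 / (0.000388 + 0.001667) = 12.47 kN.
Moment equilibrium about 1: M_1 = Σ(load moments about 1) − R_2·L = 357 − 12.47×4 = 307.1 kN·m.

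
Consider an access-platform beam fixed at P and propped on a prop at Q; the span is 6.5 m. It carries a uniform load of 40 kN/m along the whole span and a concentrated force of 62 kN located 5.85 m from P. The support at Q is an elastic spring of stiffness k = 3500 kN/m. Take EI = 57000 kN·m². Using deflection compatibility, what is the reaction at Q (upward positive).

Choose R_Q as the redundant. The primary structure is the cantilever fixed at P.
Downward deflection at the released point Q due to the loads:
  UDL 40: wL⁴/(8EI) = 8925/EI
  point load 62 at a = 5.85: Pa²(3L − a)/(6EI) = 4827/EI
  δ_0 = 13752/EI
Tip deflection under a unit load at Q: L³/(3EI) = 91.54/EI.
With EI = 57000 kN·m²: δ_0 = 0.24127 m and δ_{QQ} = 0.001606 m/kN.
Compatibility — the spring shortens by R_Q/k under the reaction it provides: δ_0 − R_Q·δ_{QQ} = R_Q/k. With 1/k = 0.000286 m/kN, R_Q = δ_0 / (δ_{QQ} + 1/k) = 0.24127 / (0.001606 + 0.000286) = 127.5 kN.

R_Q = 127.5 kN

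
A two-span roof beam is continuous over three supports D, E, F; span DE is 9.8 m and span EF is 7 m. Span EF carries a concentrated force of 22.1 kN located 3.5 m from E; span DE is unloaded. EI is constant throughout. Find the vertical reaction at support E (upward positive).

R_E = 14.01 kN

Release continuity at E by inserting a hinge; the redundant is the internal moment M_E. The primary structure is two simply-supported spans DE and EF.
Rotations at E on the released spans (each span's end-slope, ×1/EI):
  span EF: point load 22.1 at a = 3.5: Pab(L + b)/(6LEI) = 67.68/EI
  relative rotation θ_0 = (0 + 67.68)/EI = 67.68/EI
A unit hogging moment at E produces rotation L₁/(3EI) + L₂/(3EI) = 5.6/EI.
Compatibility: M_E·(L₁+L₂)/(3EI) = θ_0, giving M_E = 12.09 kN·m (hogging).
Span DE, ΣM about D with M_E applied at E: R_E^{DE}·9.8 = 0 + 12.09, so R_E^{DE} = 1.233 kN and R_D = 0 − 1.233 = -1.233 kN.
Span EF, ΣM about F: R_E^{EF}·7 = 77.35 + 12.09, so R_E^{EF} = 12.78 kN and R_F = 22.1 − 12.78 = 9.323 kN.
R_E = 1.233 + 12.78 = 14.01 kN.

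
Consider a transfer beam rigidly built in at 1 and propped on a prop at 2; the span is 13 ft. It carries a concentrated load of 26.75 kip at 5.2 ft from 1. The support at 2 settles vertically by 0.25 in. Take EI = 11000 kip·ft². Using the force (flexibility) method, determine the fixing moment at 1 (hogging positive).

Release the roller at 2. Primary structure: cantilever fixed at 1.
Primary-structure tip deflection at 2 by superposition:
  point load 26.75 at a = 5.2: Pa²(3L − a)/(6EI) = 4075/EI
Flexibility coefficient — unit upward force at 2: δ_{22} = L³/(3EI) = 732.3/EI.
With EI = 11000 kip·ft²: δ_0 = 0.37043 ft and δ_{22} = 0.066576 ft/kip.
Compatibility — the beam at 2 must follow the support down by 0.02083 ft: δ_0 − R_2·δ_{22} = 0.02083, so R_2 = (0.37043 − 0.02083)/0.066576 = 5.251 kip.
Moment equilibrium about 1: M_1 = Σ(load moments about 1) − R_2·L = 139.1 − 5.251×13 = 70.84 kip·ft.

M_1 = 70.84 kip·ft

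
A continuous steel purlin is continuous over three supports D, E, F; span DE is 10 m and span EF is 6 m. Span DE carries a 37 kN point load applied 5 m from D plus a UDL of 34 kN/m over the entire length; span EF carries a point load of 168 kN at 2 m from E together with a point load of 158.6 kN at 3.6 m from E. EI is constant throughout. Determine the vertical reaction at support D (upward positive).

Insert a hinge at E; M_E is the redundant, and each span becomes simply supported.
End slopes at the hinge E, treating each span as simply supported:
  span DE: point load 37 at a = 5: Pab(L + a)/(6LEI) = 231.2/EI
  span DE: UDL 34: wL³/(24EI) = 1417/EI
  span EF: point load 168 at a = 2: Pab(L + b)/(6LEI) = 373.3/EI
  span EF: point load 158.6 at a = 3.6: Pab(L + b)/(6LEI) = 319.7/EI
  relative rotation θ_0 = (1648 + 693.1)/EI = 2341/EI
A unit hogging moment at E produces rotation L₁/(3EI) + L₂/(3EI) = 5.333/EI.
Slope continuity at E: θ_0 = M_E·5.333/EI, so M_E = 2341/5.333 = 438.9 kN·m (hogging).
Span DE, ΣM about D with M_E applied at E: R_E^{DE}·10 = 1885 + 438.9, so R_E^{DE} = 232.4 kN and R_D = 377 − 232.4 = 144.6 kN.

R_D = 144.6 kN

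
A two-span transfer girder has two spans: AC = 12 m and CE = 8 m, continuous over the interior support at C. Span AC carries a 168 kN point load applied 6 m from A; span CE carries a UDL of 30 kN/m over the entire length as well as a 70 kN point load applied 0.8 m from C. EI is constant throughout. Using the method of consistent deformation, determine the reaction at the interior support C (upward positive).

R_C = 338.2 kN

Release continuity at C by inserting a hinge; the redundant is the internal moment M_C. The primary structure is two simply-supported spans AC and CE.
Rotations at C on the released spans (each span's end-slope, ×1/EI):
  span AC: point load 168 at a = 6: Pab(L + a)/(6LEI) = 1512/EI
  span CE: UDL 30: wL³/(24EI) = 640/EI
  span CE: point load 70 at a = 0.8: Pab(L + b)/(6LEI) = 127.7/EI
  relative rotation θ_0 = (1512 + 767.7)/EI = 2280/EI
A unit hogging moment at C produces rotation L₁/(3EI) + L₂/(3EI) = 6.667/EI.
Slope continuity at C: θ_0 = M_C·6.667/EI, so M_C = 2280/6.667 = 342 kN·m (hogging).
Span AC, ΣM about A with M_C applied at C: R_C^{AC}·12 = 1008 + 342, so R_C^{AC} = 112.5 kN and R_A = 168 − 112.5 = 55.5 kN.
Span CE, ΣM about E: R_C^{CE}·8 = 1464 + 342, so R_C^{CE} = 225.7 kN and R_E = 310 − 225.7 = 84.26 kN.
R_C = 112.5 + 225.7 = 338.2 kN.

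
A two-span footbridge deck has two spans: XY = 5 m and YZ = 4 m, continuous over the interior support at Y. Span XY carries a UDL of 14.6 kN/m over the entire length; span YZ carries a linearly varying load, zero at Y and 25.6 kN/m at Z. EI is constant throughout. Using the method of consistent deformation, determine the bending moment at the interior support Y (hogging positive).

Insert a hinge at Y; M_Y is the redundant, and each span becomes simply supported.
Rotations at Y on the released spans (each span's end-slope, ×1/EI):
  span XY: UDL 14.6: wL³/(24EI) = 76.04/EI
  span YZ: triangular load, peak 25.6: 7w₀L³/(360EI) = 31.86/EI
  relative rotation θ_0 = (76.04 + 31.86)/EI = 107.9/EI
A unit hogging moment at Y produces rotation L₁/(3EI) + L₂/(3EI) = 3/EI.
Compatibility: M_Y·(L₁+L₂)/(3EI) = θ_0, giving M_Y = 35.97 kN·m (hogging).

M_Y = 35.97 kN·m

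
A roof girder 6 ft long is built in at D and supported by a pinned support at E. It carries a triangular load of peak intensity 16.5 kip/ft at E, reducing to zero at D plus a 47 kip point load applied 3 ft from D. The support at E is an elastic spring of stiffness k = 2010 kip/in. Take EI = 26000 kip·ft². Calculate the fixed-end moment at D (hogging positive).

Release the roller at E. Primary structure: cantilever fixed at D.
Deflection at E on the released cantilever, summing each load's contribution:
  triangular load, peak 16.5 at the free end: 11w₀L⁴/(120EI) = 1960/EI
  point load 47 at a = 3: Pa²(3L − a)/(6EI) = 1058/EI
  δ_0 = 3018/EI
Tip deflection under a unit load at E: L³/(3EI) = 72/EI.
With EI = 26000 kip·ft²: δ_0 = 0.11607 ft and δ_{EE} = 0.002769 ft/kip.
Compatibility — the spring shortens by R_E/k under the reaction it provides: δ_0 − R_E·δ_{EE} = R_E/k. With 1/k = 1/(2010×12) ft/kip = 0.000041 ft/kip, R_E = δ_0 / (δ_{EE} + 1/k) = 0.11607 / (0.002769 + 0.000041) = 41.29 kip.
Moment equilibrium about D: M_D = Σ(load moments about D) − R_E·L = 339 − 41.29×6 = 91.23 kip·ft.

M_D = 91.23 kip·ft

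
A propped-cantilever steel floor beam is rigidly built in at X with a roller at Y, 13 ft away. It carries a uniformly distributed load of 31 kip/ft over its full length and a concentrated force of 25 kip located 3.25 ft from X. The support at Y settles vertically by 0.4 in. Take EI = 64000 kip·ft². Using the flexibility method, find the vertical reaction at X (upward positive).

Choose R_Y as the redundant. The primary structure is the cantilever fixed at X.
Free-end deflection of the primary structure under the applied loading (downward +):
  UDL 31: wL⁴/(8EI) = 110674/EI
  point load 25 at a = 3.25: Pa²(3L − a)/(6EI) = 1573/EI
  δ_0 = 112247/EI
Tip deflection under a unit load at Y: L³/(3EI) = 732.3/EI.
With EI = 64000 kip·ft²: δ_0 = 1.7539 ft and δ_{YY} = 0.011443 ft/kip.
Compatibility — the beam at Y must follow the support down by 0.03333 ft: δ_0 − R_Y·δ_{YY} = 0.03333, so R_Y = (1.7539 − 0.03333)/0.011443 = 150.4 kip.
Vertical equilibrium: R_X = ΣP − R_Y = 428 − 150.4 = 277.6 kip.

R_X = 277.6 kip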